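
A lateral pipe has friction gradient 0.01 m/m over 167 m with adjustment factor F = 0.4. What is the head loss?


hf = J * L * F = 0.01 * 167 * 0.4 = 0.6680 m

0.6680 m


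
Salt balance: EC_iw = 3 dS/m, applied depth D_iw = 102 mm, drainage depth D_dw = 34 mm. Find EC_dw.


EC_dw = EC_iw * D_iw / D_dw
EC_dw = 3 * 102 / 34
EC_dw = 306 / 34

9.0000 dS/m


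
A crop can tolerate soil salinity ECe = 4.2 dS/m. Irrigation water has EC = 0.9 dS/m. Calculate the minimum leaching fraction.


LR = ECiw / (5*ECe - ECiw)
LR = 0.9 / (5*4.2 - 0.9)
LR = 0.9 / 20.1000

0.0448


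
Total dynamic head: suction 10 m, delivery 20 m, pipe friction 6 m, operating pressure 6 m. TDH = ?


TDH = Hs + Hd + hf + Hp = 10 + 20 + 6 + 6 = 42

42 m


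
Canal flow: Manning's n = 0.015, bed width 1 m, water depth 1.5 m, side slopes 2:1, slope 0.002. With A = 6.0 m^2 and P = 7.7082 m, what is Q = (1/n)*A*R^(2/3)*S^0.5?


R = A/P = 6.0/7.7082 = 0.778392
Q = (1/0.015) * 6.0 * 0.778392^(2/3) * 0.002^0.5

15.1370 m^3/s


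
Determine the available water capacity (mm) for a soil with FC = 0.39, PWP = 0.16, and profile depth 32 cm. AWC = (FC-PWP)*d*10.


AWC = (FC - PWP) * d * 10
AWC = (0.39 - 0.16) * 32 * 10
AWC = 0.2300 * 32 * 10

73.6000 mm


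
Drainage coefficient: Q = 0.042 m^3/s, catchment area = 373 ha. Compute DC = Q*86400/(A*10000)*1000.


DC = Q * 86400 / (A * 10000) * 1000
DC = 0.042 * 86400 / (373 * 10000) * 1000
DC = 3628800.0000 / 3730000

0.9729 mm/day


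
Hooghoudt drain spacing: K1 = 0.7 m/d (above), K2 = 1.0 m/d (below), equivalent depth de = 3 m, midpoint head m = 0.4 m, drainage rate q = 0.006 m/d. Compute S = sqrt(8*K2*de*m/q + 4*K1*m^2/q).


S^2 = 8*K2*de*m/q + 4*K1*m^2/q
S^2 = 8*1.0*3*0.4/0.006 + 4*0.7*0.4^2/0.006
S = sqrt(1674.6667)

40.9227 m


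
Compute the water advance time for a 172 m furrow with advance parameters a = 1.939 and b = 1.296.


t = (L/a)^(1/b)
t = (172/1.939)^(1/1.296)
t = 88.705518^(1/1.296)

31.8455 min


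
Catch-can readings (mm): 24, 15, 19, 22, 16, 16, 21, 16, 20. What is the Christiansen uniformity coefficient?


mean = 18.777778 mm
MAD = 2.691358 mm
CU = (1 - 2.691358/18.777778)*100

85.6673 %


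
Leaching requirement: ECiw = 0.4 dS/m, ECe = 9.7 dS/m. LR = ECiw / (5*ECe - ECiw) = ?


LR = ECiw / (5*ECe - ECiw)
LR = 0.4 / (5*9.7 - 0.4)
LR = 0.4 / 48.1000

0.0083


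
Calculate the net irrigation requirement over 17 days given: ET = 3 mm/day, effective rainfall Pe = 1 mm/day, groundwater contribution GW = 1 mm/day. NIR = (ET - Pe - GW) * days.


Daily deficit = ET - Pe - GW = 3 - 1 - 1 = 1 mm/day
NIR = 1 * 17 = 17 mm

17.0000 mm


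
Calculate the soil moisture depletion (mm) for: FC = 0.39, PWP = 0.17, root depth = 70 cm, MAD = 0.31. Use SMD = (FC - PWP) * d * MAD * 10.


SMD = (FC - PWP) * d * MAD * 10
SMD = (0.39 - 0.17) * 70 * 0.31 * 10
SMD = 0.2200 * 70 * 0.31 * 10

47.7400 mm


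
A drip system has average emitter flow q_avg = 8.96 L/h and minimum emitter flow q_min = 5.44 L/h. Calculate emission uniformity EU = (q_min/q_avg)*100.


EU = (q_min/q_avg)*100 = (5.44/8.96)*100 = 60.7143%

60.7143 %


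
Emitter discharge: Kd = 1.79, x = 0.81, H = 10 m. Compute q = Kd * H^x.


q = Kd * H^x = 1.79 * 10^0.81 = 1.79 * 6.456542

11.5572 L/h


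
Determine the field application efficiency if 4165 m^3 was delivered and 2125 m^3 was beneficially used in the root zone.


Ea = V_root / V_field * 100 = 2125 / 4165 * 100 = 51.0204%

51.0204 %


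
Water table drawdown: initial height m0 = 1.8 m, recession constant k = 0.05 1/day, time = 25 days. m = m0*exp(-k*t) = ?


m = m0 * exp(-k*t)
m = 1.8 * exp(-0.05 * 25)
m = 1.8 * exp(-1.2500)

0.5157 m


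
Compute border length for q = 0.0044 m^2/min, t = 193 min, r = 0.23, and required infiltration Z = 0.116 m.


L = q*t/((1+r)*Z)
L = 0.0044*193/((1+0.23)*0.116)
L = 0.8492/0.14268

5.9518 m


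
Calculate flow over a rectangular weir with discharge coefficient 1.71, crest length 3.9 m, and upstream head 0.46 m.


Q = C * L * H^(3/2) = 1.71 * 3.9 * 0.46^1.5 = 1.71 * 3.9 * 0.311987

2.0806 m^3/s


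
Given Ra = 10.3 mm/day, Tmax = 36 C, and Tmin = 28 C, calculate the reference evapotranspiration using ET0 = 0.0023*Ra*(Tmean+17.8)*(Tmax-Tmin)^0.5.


Tmean = (Tmax + Tmin)/2 = (36 + 28)/2 = 32.0
ET0 = 0.0023 * 10.3 * (32.0 + 17.8) * sqrt(36 - 28)
ET0 = 0.0023 * 10.3 * 49.8 * 2.828427

3.3369 mm/day


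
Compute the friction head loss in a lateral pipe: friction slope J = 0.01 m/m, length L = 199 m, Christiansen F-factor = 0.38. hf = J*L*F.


hf = J * L * F = 0.01 * 199 * 0.38 = 0.7562 m

0.7562 m


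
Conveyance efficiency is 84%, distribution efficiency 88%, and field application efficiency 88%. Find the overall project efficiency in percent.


Ec = 0.84, Eb = 0.88, Ea = 0.88
E = 0.84 * 0.88 * 0.88 * 100 = 65.0496%

65.0496 %


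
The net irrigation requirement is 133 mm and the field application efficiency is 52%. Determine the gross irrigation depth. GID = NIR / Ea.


Ea = 52% = 0.52
GID = NIR / Ea = 133 / 0.52 = 255.7692 mm

255.7692 mm


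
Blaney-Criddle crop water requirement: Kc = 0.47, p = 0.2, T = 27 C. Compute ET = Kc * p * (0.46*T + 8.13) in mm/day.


ET = Kc * p * (0.46*T + 8.13)
ET = 0.47 * 0.2 * (0.46*27 + 8.13)
ET = 0.47 * 0.2 * 20.5500

1.9317 mm/day


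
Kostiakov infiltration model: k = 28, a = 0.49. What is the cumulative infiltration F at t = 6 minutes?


F = k * t^a = 28 * 6^0.49
F = 28 * 2.405992

67.3678 mm


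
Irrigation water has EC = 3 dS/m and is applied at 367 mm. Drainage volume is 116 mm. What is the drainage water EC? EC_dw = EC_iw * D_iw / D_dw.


EC_dw = EC_iw * D_iw / D_dw
EC_dw = 3 * 367 / 116
EC_dw = 1101 / 116

9.4914 dS/m


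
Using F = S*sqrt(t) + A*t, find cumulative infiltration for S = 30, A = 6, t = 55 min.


F = S*sqrt(t) + A*t
F = 30*sqrt(55) + 6*55
F = 30*7.416198 + 330

552.4859 mm


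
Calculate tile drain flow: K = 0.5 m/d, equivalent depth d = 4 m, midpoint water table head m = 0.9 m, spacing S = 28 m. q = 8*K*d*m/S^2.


q = 8*K*d*m/S^2
q = 8*0.5*4*0.9/28^2
q = 14.4000 / 784

0.0184 m/d


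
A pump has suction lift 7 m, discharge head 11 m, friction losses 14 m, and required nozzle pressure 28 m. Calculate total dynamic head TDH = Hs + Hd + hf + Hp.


TDH = Hs + Hd + hf + Hp = 7 + 11 + 14 + 28 = 60

60 m


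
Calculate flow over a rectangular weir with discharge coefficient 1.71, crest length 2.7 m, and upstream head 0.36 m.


Q = C * L * H^(3/2) = 1.71 * 2.7 * 0.36^1.5 = 1.71 * 2.7 * 0.216000

0.9973 m^3/s


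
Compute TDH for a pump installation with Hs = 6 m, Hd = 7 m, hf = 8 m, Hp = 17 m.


TDH = Hs + Hd + hf + Hp = 6 + 7 + 8 + 17 = 38

38 m


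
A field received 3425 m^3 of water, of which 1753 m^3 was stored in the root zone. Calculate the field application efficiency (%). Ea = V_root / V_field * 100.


Ea = V_root / V_field * 100 = 1753 / 3425 * 100 = 51.1825%

51.1825 %


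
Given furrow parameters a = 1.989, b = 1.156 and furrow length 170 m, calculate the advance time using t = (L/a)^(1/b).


t = (L/a)^(1/b)
t = (170/1.989)^(1/1.156)
t = 85.470085^(1/1.156)

46.8942 min


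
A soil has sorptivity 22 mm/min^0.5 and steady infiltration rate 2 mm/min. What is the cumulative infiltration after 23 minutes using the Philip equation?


F = S*sqrt(t) + A*t
F = 22*sqrt(23) + 2*23
F = 22*4.795832 + 46

151.5083 mm


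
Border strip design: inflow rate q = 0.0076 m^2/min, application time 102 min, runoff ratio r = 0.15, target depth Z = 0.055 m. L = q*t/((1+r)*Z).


L = q*t/((1+r)*Z)
L = 0.0076*102/((1+0.15)*0.055)
L = 0.7752/0.06325

12.2561 m


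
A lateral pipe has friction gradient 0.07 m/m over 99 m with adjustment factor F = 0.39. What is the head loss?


hf = J * L * F = 0.07 * 99 * 0.39 = 2.7027 m

2.7027 m


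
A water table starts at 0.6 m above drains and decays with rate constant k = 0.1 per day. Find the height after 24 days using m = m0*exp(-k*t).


m = m0 * exp(-k*t)
m = 0.6 * exp(-0.1 * 24)
m = 0.6 * exp(-2.4000)

0.0544 m


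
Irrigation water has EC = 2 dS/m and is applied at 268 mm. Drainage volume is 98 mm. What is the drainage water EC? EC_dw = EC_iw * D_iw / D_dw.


EC_dw = EC_iw * D_iw / D_dw
EC_dw = 2 * 268 / 98
EC_dw = 536 / 98

5.4694 dS/m


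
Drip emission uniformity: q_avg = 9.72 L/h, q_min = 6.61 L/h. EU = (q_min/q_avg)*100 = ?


EU = (q_min/q_avg)*100 = (6.61/9.72)*100 = 68.0041%

68.0041 %


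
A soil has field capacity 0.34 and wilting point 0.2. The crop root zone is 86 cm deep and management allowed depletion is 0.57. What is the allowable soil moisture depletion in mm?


SMD = (FC - PWP) * d * MAD * 10
SMD = (0.34 - 0.2) * 86 * 0.57 * 10
SMD = 0.1400 * 86 * 0.57 * 10

68.6280 mm


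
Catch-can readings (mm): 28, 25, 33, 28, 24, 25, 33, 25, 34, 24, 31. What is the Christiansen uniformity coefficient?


mean = 28.181818 mm
MAD = 3.322314 mm
CU = (1 - 3.322314/28.181818)*100

88.2111 %


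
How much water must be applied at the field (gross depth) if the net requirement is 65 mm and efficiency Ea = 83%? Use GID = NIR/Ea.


Ea = 83% = 0.83
GID = NIR / Ea = 65 / 0.83 = 78.3133 mm

78.3133 mm


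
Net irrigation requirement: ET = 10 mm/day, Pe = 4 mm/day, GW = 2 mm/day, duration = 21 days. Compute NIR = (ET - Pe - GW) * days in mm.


Daily deficit = ET - Pe - GW = 10 - 4 - 2 = 4 mm/day
NIR = 4 * 21 = 84 mm

84.0000 mm


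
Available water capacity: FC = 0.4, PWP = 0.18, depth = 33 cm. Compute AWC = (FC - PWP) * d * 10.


AWC = (FC - PWP) * d * 10
AWC = (0.4 - 0.18) * 33 * 10
AWC = 0.2200 * 33 * 10

72.6000 mm


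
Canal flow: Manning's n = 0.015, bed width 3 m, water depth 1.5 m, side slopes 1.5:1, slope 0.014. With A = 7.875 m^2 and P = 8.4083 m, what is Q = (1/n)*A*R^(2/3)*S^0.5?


R = A/P = 7.875/8.4083 = 0.936575
Q = (1/0.015) * 7.875 * 0.936575^(2/3) * 0.014^0.5

59.4637 m^3/s


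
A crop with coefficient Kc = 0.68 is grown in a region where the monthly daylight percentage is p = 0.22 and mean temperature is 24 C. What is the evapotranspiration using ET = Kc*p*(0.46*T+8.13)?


ET = Kc * p * (0.46*T + 8.13)
ET = 0.68 * 0.22 * (0.46*24 + 8.13)
ET = 0.68 * 0.22 * 19.1700

2.8678 mm/day


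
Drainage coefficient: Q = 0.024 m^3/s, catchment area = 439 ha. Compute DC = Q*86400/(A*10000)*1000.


DC = Q * 86400 / (A * 10000) * 1000
DC = 0.024 * 86400 / (439 * 10000) * 1000
DC = 2073600.0000 / 4390000

0.4723 mm/day


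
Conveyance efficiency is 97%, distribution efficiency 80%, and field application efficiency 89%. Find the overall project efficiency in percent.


Ec = 0.97, Eb = 0.8, Ea = 0.89
E = 0.97 * 0.8 * 0.89 * 100 = 69.0640%

69.0640 %


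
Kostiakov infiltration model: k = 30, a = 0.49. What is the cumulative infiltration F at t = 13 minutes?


F = k * t^a = 30 * 13^0.49
F = 30 * 3.514247

105.4274 mm


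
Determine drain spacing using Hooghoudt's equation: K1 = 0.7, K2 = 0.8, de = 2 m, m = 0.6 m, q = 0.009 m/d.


S^2 = 8*K2*de*m/q + 4*K1*m^2/q
S^2 = 8*0.8*2*0.6/0.009 + 4*0.7*0.6^2/0.009
S = sqrt(965.3333)

31.0698 m


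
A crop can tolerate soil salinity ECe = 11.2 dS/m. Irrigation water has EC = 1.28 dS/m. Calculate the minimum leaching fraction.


LR = ECiw / (5*ECe - ECiw)
LR = 1.28 / (5*11.2 - 1.28)
LR = 1.28 / 54.7200

0.0234


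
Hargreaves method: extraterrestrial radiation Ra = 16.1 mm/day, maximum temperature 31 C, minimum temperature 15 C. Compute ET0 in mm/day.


Tmean = (Tmax + Tmin)/2 = (31 + 15)/2 = 23.0
ET0 = 0.0023 * 16.1 * (23.0 + 17.8) * sqrt(31 - 15)
ET0 = 0.0023 * 16.1 * 40.8 * 4.000000

6.0433 mm/day


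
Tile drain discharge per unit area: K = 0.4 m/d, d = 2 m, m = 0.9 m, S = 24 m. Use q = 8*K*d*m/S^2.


q = 8*K*d*m/S^2
q = 8*0.4*2*0.9/24^2
q = 5.7600 / 576

0.0100 m/d


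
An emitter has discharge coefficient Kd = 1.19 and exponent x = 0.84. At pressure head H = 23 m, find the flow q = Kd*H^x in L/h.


q = Kd * H^x = 1.19 * 23^0.84 = 1.19 * 13.926801

16.5729 L/h


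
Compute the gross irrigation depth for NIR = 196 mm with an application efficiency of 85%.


Ea = 85% = 0.85
GID = NIR / Ea = 196 / 0.85 = 230.5882 mm

230.5882 mm


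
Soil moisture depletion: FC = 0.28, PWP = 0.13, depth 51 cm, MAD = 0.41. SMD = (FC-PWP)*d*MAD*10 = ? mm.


SMD = (FC - PWP) * d * MAD * 10
SMD = (0.28 - 0.13) * 51 * 0.41 * 10
SMD = 0.1500 * 51 * 0.41 * 10

31.3650 mm


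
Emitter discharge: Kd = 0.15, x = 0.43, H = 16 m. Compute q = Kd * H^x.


q = Kd * H^x = 0.15 * 16^0.43 = 0.15 * 3.294364

0.4942 L/h


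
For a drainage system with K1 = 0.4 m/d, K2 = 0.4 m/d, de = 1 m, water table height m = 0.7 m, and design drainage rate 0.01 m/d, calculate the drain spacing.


S^2 = 8*K2*de*m/q + 4*K1*m^2/q
S^2 = 8*0.4*1*0.7/0.01 + 4*0.4*0.7^2/0.01
S = sqrt(302.4000)

17.3897 m


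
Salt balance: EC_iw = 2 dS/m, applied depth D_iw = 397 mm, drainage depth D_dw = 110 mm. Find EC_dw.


EC_dw = EC_iw * D_iw / D_dw
EC_dw = 2 * 397 / 110
EC_dw = 794 / 110

7.2182 dS/m


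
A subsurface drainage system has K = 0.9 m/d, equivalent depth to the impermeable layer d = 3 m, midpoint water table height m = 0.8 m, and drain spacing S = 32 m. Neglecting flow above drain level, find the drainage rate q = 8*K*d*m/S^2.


q = 8*K*d*m/S^2
q = 8*0.9*3*0.8/32^2
q = 17.2800 / 1024

0.0169 m/d


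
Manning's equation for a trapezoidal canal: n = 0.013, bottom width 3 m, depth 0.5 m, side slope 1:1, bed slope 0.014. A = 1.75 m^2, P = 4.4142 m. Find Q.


R = A/P = 1.75/4.4142 = 0.396448
Q = (1/0.013) * 1.75 * 0.396448^(2/3) * 0.014^0.5

8.5957 m^3/s


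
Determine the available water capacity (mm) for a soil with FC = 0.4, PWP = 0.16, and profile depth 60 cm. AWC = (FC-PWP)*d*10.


AWC = (FC - PWP) * d * 10
AWC = (0.4 - 0.16) * 60 * 10
AWC = 0.2400 * 60 * 10

144.0000 mm


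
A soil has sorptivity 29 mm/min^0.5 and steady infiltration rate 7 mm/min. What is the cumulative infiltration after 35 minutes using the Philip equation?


F = S*sqrt(t) + A*t
F = 29*sqrt(35) + 7*35
F = 29*5.916080 + 245

416.5663 mm


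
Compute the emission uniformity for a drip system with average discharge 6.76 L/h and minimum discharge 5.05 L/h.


EU = (q_min/q_avg)*100 = (5.05/6.76)*100 = 74.7041%

74.7041 %


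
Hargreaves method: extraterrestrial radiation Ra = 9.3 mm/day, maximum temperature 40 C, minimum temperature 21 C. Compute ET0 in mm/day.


Tmean = (Tmax + Tmin)/2 = (40 + 21)/2 = 30.5
ET0 = 0.0023 * 9.3 * (30.5 + 17.8) * sqrt(40 - 21)
ET0 = 0.0023 * 9.3 * 48.3 * 4.358899

4.5033 mm/day


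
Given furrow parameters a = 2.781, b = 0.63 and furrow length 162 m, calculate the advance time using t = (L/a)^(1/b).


t = (L/a)^(1/b)
t = (162/2.781)^(1/0.63)
t = 58.252427^(1/0.63)

633.9949 min


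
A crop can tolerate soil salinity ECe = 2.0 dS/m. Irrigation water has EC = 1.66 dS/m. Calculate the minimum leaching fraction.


LR = ECiw / (5*ECe - ECiw)
LR = 1.66 / (5*2.0 - 1.66)
LR = 1.66 / 8.3400

0.1990


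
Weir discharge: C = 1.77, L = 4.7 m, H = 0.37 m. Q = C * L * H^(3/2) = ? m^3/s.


Q = C * L * H^(3/2) = 1.77 * 4.7 * 0.37^1.5 = 1.77 * 4.7 * 0.225062

1.8723 m^3/s


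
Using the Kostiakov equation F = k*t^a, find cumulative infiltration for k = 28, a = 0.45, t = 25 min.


F = k * t^a = 28 * 25^0.45
F = 28 * 4.256700

119.1876 mm


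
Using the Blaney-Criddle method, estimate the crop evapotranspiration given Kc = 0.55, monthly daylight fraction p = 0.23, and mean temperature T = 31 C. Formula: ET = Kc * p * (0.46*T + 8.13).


ET = Kc * p * (0.46*T + 8.13)
ET = 0.55 * 0.23 * (0.46*31 + 8.13)
ET = 0.55 * 0.23 * 22.3900

2.8323 mm/day


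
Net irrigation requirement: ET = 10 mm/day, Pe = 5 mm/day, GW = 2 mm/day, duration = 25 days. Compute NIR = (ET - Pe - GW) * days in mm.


Daily deficit = ET - Pe - GW = 10 - 5 - 2 = 3 mm/day
NIR = 3 * 25 = 75 mm

75.0000 mm


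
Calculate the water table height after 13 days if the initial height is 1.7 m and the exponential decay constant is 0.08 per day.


m = m0 * exp(-k*t)
m = 1.7 * exp(-0.08 * 13)
m = 1.7 * exp(-1.0400)

0.6009 m


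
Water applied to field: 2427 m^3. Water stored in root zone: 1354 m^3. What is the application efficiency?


Ea = V_root / V_field * 100 = 1354 / 2427 * 100 = 55.7890%

55.7890 %


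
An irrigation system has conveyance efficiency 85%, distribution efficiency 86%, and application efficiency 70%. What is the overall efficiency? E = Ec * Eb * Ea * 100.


Ec = 0.85, Eb = 0.86, Ea = 0.7
E = 0.85 * 0.86 * 0.7 * 100 = 51.1700%

51.1700 %


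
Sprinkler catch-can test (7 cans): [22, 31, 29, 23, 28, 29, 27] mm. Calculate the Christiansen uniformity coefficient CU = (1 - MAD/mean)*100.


mean = 27.000000 mm
MAD = 2.571429 mm
CU = (1 - 2.571429/27.000000)*100

90.4762 %


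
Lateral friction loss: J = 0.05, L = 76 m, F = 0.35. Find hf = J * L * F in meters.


hf = J * L * F = 0.05 * 76 * 0.35 = 1.3300 m

1.3300 m


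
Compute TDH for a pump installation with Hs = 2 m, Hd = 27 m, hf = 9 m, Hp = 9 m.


TDH = Hs + Hd + hf + Hp = 2 + 27 + 9 + 9 = 47

47 m


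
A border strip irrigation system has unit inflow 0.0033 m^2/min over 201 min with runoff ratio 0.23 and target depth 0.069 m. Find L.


L = q*t/((1+r)*Z)
L = 0.0033*201/((1+0.23)*0.069)
L = 0.6633/0.08487

7.8155 m


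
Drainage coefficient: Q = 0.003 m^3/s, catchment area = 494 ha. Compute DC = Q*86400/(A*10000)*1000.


DC = Q * 86400 / (A * 10000) * 1000
DC = 0.003 * 86400 / (494 * 10000) * 1000
DC = 259200.0000 / 4940000

0.0525 mm/day


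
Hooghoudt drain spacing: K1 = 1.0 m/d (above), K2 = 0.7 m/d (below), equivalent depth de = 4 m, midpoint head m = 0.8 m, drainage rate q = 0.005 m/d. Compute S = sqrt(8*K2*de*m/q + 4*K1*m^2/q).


S^2 = 8*K2*de*m/q + 4*K1*m^2/q
S^2 = 8*0.7*4*0.8/0.005 + 4*1.0*0.8^2/0.005
S = sqrt(4096.0000)

64.0000 m


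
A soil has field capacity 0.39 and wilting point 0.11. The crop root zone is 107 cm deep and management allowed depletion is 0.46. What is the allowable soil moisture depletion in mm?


SMD = (FC - PWP) * d * MAD * 10
SMD = (0.39 - 0.11) * 107 * 0.46 * 10
SMD = 0.2800 * 107 * 0.46 * 10

137.8160 mm


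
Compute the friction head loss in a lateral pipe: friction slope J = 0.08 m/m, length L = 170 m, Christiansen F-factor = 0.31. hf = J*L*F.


hf = J * L * F = 0.08 * 170 * 0.31 = 4.2160 m

4.2160 m


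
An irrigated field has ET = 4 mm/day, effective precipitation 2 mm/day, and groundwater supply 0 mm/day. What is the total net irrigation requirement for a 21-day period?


Daily deficit = ET - Pe - GW = 4 - 2 - 0 = 2 mm/day
NIR = 2 * 21 = 42 mm

42.0000 mm


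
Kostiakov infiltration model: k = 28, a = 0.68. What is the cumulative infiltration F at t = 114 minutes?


F = k * t^a = 28 * 114^0.68
F = 28 * 25.043516

701.2184 mm


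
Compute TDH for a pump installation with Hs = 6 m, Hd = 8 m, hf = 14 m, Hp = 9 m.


TDH = Hs + Hd + hf + Hp = 6 + 8 + 14 + 9 = 37

37 m


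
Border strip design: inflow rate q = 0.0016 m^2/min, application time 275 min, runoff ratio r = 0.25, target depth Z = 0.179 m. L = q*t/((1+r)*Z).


L = q*t/((1+r)*Z)
L = 0.0016*275/((1+0.25)*0.179)
L = 0.44/0.22375

1.9665 m


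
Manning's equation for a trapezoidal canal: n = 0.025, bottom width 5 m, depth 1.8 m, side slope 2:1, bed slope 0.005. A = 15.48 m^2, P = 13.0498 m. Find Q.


R = A/P = 15.48/13.0498 = 1.186225
Q = (1/0.025) * 15.48 * 1.186225^(2/3) * 0.005^0.5

49.0637 m^3/s


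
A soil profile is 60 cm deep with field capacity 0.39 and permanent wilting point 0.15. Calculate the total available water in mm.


AWC = (FC - PWP) * d * 10
AWC = (0.39 - 0.15) * 60 * 10
AWC = 0.2400 * 60 * 10

144.0000 mm


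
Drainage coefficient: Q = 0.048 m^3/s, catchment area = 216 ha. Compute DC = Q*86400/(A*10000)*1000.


DC = Q * 86400 / (A * 10000) * 1000
DC = 0.048 * 86400 / (216 * 10000) * 1000
DC = 4147200.0000 / 2160000

1.9200 mm/day


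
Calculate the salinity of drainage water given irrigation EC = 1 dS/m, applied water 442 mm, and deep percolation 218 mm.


EC_dw = EC_iw * D_iw / D_dw
EC_dw = 1 * 442 / 218
EC_dw = 442 / 218

2.0275 dS/m


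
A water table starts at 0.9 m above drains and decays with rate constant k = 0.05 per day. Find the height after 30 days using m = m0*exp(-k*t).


m = m0 * exp(-k*t)
m = 0.9 * exp(-0.05 * 30)
m = 0.9 * exp(-1.5000)

0.2008 m


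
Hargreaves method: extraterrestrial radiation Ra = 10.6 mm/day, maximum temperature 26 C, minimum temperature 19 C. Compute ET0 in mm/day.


Tmean = (Tmax + Tmin)/2 = (26 + 19)/2 = 22.5
ET0 = 0.0023 * 10.6 * (22.5 + 17.8) * sqrt(26 - 19)
ET0 = 0.0023 * 10.6 * 40.3 * 2.645751

2.5995 mm/day


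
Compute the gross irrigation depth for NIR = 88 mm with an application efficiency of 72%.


Ea = 72% = 0.72
GID = NIR / Ea = 88 / 0.72 = 122.2222 mm

122.2222 mm


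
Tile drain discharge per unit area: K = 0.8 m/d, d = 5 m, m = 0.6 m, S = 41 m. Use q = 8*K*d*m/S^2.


q = 8*K*d*m/S^2
q = 8*0.8*5*0.6/41^2
q = 19.2000 / 1681

0.0114 m/d


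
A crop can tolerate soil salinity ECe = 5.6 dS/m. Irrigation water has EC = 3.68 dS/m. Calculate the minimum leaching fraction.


LR = ECiw / (5*ECe - ECiw)
LR = 3.68 / (5*5.6 - 3.68)
LR = 3.68 / 24.3200

0.1513


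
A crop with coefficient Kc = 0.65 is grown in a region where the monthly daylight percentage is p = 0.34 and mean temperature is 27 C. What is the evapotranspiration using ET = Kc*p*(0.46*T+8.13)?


ET = Kc * p * (0.46*T + 8.13)
ET = 0.65 * 0.34 * (0.46*27 + 8.13)
ET = 0.65 * 0.34 * 20.5500

4.5416 mm/day


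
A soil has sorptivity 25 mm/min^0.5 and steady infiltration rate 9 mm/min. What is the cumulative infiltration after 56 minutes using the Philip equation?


F = S*sqrt(t) + A*t
F = 25*sqrt(56) + 9*56
F = 25*7.483315 + 504

691.0829 mm


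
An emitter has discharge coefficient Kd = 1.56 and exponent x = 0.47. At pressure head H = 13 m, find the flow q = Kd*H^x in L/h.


q = Kd * H^x = 1.56 * 13^0.47 = 1.56 * 3.338515

5.2081 L/h


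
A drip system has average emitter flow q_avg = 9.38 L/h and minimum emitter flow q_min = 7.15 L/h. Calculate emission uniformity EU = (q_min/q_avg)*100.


EU = (q_min/q_avg)*100 = (7.15/9.38)*100 = 76.2260%

76.2260 %


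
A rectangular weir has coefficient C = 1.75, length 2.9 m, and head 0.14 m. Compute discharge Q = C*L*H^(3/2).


Q = C * L * H^(3/2) = 1.75 * 2.9 * 0.14^1.5 = 1.75 * 2.9 * 0.052383

0.2658 m^3/s


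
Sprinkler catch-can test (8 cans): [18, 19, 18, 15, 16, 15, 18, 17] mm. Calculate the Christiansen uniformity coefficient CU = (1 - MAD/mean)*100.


mean = 17.000000 mm
MAD = 1.250000 mm
CU = (1 - 1.250000/17.000000)*100

92.6471 %


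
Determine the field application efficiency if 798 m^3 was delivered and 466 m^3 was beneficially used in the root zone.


Ea = V_root / V_field * 100 = 466 / 798 * 100 = 58.3960%

58.3960 %


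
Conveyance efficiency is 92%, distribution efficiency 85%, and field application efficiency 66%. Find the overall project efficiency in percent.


Ec = 0.92, Eb = 0.85, Ea = 0.66
E = 0.92 * 0.85 * 0.66 * 100 = 51.6120%

51.6120 %


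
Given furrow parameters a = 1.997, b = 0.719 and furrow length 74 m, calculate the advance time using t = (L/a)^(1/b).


t = (L/a)^(1/b)
t = (74/1.997)^(1/0.719)
t = 37.055583^(1/0.719)

152.0526 min


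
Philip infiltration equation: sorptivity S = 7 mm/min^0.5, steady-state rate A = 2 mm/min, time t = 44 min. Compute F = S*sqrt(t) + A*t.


F = S*sqrt(t) + A*t
F = 7*sqrt(44) + 2*44
F = 7*6.633250 + 88

134.4327 mm


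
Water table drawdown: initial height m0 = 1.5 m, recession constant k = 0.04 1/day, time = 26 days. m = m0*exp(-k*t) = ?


m = m0 * exp(-k*t)
m = 1.5 * exp(-0.04 * 26)
m = 1.5 * exp(-1.0400)

0.5302 m


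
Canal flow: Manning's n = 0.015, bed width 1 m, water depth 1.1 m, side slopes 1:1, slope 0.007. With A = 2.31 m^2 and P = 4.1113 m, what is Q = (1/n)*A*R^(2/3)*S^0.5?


R = A/P = 2.31/4.1113 = 0.561866
Q = (1/0.015) * 2.31 * 0.561866^(2/3) * 0.007^0.5

8.7732 m^3/s


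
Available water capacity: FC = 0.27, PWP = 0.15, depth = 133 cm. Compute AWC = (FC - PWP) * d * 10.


AWC = (FC - PWP) * d * 10
AWC = (0.27 - 0.15) * 133 * 10
AWC = 0.1200 * 133 * 10

159.6000 mm


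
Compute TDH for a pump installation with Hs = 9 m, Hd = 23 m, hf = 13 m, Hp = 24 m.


TDH = Hs + Hd + hf + Hp = 9 + 23 + 13 + 24 = 69

69 m


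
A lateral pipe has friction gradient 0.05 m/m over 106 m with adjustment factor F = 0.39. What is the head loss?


hf = J * L * F = 0.05 * 106 * 0.39 = 2.0670 m

2.0670 m


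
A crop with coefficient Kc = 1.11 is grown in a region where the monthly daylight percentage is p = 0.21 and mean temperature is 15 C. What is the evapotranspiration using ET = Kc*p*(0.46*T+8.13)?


ET = Kc * p * (0.46*T + 8.13)
ET = 1.11 * 0.21 * (0.46*15 + 8.13)
ET = 1.11 * 0.21 * 15.0300

3.5035 mm/day


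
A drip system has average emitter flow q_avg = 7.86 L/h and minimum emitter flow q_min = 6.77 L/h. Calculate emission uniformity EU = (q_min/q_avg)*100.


EU = (q_min/q_avg)*100 = (6.77/7.86)*100 = 86.1323%

86.1323 %


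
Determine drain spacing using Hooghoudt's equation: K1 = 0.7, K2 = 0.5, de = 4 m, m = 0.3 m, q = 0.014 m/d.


S^2 = 8*K2*de*m/q + 4*K1*m^2/q
S^2 = 8*0.5*4*0.3/0.014 + 4*0.7*0.3^2/0.014
S = sqrt(360.8571)

18.9962 m


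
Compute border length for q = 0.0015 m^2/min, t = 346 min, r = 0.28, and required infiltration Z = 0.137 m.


L = q*t/((1+r)*Z)
L = 0.0015*346/((1+0.28)*0.137)
L = 0.519/0.17536

2.9596 m


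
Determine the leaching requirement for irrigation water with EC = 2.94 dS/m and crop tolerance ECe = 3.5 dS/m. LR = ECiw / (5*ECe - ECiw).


LR = ECiw / (5*ECe - ECiw)
LR = 2.94 / (5*3.5 - 2.94)
LR = 2.94 / 14.5600

0.2019


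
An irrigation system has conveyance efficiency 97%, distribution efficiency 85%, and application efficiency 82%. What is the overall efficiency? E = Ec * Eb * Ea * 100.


Ec = 0.97, Eb = 0.85, Ea = 0.82
E = 0.97 * 0.85 * 0.82 * 100 = 67.6090%

67.6090 %


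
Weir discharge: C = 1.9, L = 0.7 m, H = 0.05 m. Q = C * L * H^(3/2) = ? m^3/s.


Q = C * L * H^(3/2) = 1.9 * 0.7 * 0.05^1.5 = 1.9 * 0.7 * 0.011180

0.0149 m^3/s


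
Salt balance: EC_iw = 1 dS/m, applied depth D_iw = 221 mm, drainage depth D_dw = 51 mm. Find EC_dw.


EC_dw = EC_iw * D_iw / D_dw
EC_dw = 1 * 221 / 51
EC_dw = 221 / 51

4.3333 dS/m


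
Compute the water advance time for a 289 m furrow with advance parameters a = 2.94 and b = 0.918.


t = (L/a)^(1/b)
t = (289/2.94)^(1/0.918)
t = 98.299320^(1/0.918)

148.0929 min


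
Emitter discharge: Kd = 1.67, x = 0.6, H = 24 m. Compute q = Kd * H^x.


q = Kd * H^x = 1.67 * 24^0.6 = 1.67 * 6.731731

11.2420 L/h


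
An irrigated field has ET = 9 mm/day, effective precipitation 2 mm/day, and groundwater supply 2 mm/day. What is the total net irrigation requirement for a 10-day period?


Daily deficit = ET - Pe - GW = 9 - 2 - 2 = 5 mm/day
NIR = 5 * 10 = 50 mm

50.0000 mm


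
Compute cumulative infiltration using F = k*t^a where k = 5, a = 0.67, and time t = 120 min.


F = k * t^a = 5 * 120^0.67
F = 5 * 24.720169

123.6008 mm


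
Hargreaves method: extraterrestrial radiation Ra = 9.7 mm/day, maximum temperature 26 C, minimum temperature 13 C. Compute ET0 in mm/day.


Tmean = (Tmax + Tmin)/2 = (26 + 13)/2 = 19.5
ET0 = 0.0023 * 9.7 * (19.5 + 17.8) * sqrt(26 - 13)
ET0 = 0.0023 * 9.7 * 37.3 * 3.605551

3.0004 mm/day


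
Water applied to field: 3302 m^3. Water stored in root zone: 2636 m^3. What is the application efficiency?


Ea = V_root / V_field * 100 = 2636 / 3302 * 100 = 79.8304%

79.8304 %


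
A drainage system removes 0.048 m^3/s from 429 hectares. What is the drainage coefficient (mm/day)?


DC = Q * 86400 / (A * 10000) * 1000
DC = 0.048 * 86400 / (429 * 10000) * 1000
DC = 4147200.0000 / 4290000

0.9667 mm/day


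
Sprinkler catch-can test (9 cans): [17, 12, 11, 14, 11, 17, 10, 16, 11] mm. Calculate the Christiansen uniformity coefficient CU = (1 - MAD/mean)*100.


mean = 13.222222 mm
MAD = 2.469136 mm
CU = (1 - 2.469136/13.222222)*100

81.3259 %


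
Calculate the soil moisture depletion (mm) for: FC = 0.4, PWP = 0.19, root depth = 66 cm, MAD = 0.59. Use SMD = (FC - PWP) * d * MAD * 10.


SMD = (FC - PWP) * d * MAD * 10
SMD = (0.4 - 0.19) * 66 * 0.59 * 10
SMD = 0.2100 * 66 * 0.59 * 10

81.7740 mm


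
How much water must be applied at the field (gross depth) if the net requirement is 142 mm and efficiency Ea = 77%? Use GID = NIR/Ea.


Ea = 77% = 0.77
GID = NIR / Ea = 142 / 0.77 = 184.4156 mm

184.4156 mm


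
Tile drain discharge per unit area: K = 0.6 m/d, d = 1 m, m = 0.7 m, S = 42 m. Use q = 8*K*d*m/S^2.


q = 8*K*d*m/S^2
q = 8*0.6*1*0.7/42^2
q = 3.3600 / 1764

0.0019 m/d


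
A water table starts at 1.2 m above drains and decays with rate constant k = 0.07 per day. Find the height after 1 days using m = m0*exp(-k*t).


m = m0 * exp(-k*t)
m = 1.2 * exp(-0.07 * 1)
m = 1.2 * exp(-0.0700)

1.1189 m


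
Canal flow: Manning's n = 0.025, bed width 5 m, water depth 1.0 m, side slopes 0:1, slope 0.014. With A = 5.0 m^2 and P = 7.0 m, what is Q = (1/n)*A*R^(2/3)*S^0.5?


R = A/P = 5.0/7.0 = 0.714286
Q = (1/0.025) * 5.0 * 0.714286^(2/3) * 0.014^0.5

18.9093 m^3/s


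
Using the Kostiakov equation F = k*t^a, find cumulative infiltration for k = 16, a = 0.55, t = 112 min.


F = k * t^a = 16 * 112^0.55
F = 16 * 13.398924

214.3828 mm


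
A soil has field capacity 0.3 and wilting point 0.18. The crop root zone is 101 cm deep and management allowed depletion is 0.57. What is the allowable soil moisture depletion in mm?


SMD = (FC - PWP) * d * MAD * 10
SMD = (0.3 - 0.18) * 101 * 0.57 * 10
SMD = 0.1200 * 101 * 0.57 * 10

69.0840 mm


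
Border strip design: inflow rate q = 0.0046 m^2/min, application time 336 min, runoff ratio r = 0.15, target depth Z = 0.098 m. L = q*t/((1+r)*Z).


L = q*t/((1+r)*Z)
L = 0.0046*336/((1+0.15)*0.098)
L = 1.5456/0.1127

13.7143 m


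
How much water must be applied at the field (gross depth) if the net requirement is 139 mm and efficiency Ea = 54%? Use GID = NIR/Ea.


Ea = 54% = 0.54
GID = NIR / Ea = 139 / 0.54 = 257.4074 mm

257.4074 mm


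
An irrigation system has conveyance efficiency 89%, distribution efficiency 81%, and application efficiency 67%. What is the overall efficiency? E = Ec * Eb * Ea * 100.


Ec = 0.89, Eb = 0.81, Ea = 0.67
E = 0.89 * 0.81 * 0.67 * 100 = 48.3003%

48.3003 %


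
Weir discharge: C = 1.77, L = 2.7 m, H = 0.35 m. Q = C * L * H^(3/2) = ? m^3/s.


Q = C * L * H^(3/2) = 1.77 * 2.7 * 0.35^1.5 = 1.77 * 2.7 * 0.207063

0.9896 m^3/s


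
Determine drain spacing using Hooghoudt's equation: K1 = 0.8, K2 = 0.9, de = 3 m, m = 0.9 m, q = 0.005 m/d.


S^2 = 8*K2*de*m/q + 4*K1*m^2/q
S^2 = 8*0.9*3*0.9/0.005 + 4*0.8*0.9^2/0.005
S = sqrt(4406.4000)

66.3807 m


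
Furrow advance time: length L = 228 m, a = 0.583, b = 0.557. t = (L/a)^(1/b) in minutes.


t = (L/a)^(1/b)
t = (228/0.583)^(1/0.557)
t = 391.080617^(1/0.557)

45079.4885 min


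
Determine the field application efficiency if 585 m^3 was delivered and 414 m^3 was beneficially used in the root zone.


Ea = V_root / V_field * 100 = 414 / 585 * 100 = 70.7692%

70.7692 %


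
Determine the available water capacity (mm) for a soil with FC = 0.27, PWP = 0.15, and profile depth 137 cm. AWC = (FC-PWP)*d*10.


AWC = (FC - PWP) * d * 10
AWC = (0.27 - 0.15) * 137 * 10
AWC = 0.1200 * 137 * 10

164.4000 mm


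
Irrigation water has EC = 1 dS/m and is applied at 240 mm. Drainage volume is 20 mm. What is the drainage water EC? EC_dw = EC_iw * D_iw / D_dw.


EC_dw = EC_iw * D_iw / D_dw
EC_dw = 1 * 240 / 20
EC_dw = 240 / 20

12.0000 dS/m


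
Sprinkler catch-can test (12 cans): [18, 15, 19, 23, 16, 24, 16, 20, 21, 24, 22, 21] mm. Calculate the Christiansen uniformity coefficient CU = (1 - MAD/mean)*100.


mean = 19.916667 mm
MAD = 2.597222 mm
CU = (1 - 2.597222/19.916667)*100

86.9596 %


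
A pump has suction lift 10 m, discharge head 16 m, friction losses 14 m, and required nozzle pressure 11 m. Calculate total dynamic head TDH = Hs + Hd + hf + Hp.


TDH = Hs + Hd + hf + Hp = 10 + 16 + 14 + 11 = 51

51 m


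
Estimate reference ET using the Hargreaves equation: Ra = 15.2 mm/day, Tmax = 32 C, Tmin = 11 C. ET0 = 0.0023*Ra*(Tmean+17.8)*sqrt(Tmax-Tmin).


Tmean = (Tmax + Tmin)/2 = (32 + 11)/2 = 21.5
ET0 = 0.0023 * 15.2 * (21.5 + 17.8) * sqrt(32 - 11)
ET0 = 0.0023 * 15.2 * 39.3 * 4.582576

6.2961 mm/day


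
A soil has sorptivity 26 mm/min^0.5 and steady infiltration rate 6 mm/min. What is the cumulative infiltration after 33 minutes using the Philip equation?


F = S*sqrt(t) + A*t
F = 26*sqrt(33) + 6*33
F = 26*5.744563 + 198

347.3586 mm


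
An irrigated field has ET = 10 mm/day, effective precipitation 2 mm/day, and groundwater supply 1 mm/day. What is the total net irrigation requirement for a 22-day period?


Daily deficit = ET - Pe - GW = 10 - 2 - 1 = 7 mm/day
NIR = 7 * 22 = 154 mm

154.0000 mm


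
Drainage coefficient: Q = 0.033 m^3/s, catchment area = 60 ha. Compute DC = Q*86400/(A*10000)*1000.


DC = Q * 86400 / (A * 10000) * 1000
DC = 0.033 * 86400 / (60 * 10000) * 1000
DC = 2851200.0000 / 600000

4.7520 mm/day


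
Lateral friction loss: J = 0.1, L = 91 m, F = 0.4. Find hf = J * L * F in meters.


hf = J * L * F = 0.1 * 91 * 0.4 = 3.6400 m

3.6400 m


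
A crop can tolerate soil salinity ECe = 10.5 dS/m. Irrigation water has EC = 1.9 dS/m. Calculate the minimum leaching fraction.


LR = ECiw / (5*ECe - ECiw)
LR = 1.9 / (5*10.5 - 1.9)
LR = 1.9 / 50.6000

0.0375


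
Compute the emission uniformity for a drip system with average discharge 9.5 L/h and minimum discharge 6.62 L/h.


EU = (q_min/q_avg)*100 = (6.62/9.5)*100 = 69.6842%

69.6842 %


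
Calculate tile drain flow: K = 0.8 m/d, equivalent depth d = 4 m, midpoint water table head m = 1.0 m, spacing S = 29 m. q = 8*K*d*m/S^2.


q = 8*K*d*m/S^2
q = 8*0.8*4*1.0/29^2
q = 25.6000 / 841

0.0304 m/d


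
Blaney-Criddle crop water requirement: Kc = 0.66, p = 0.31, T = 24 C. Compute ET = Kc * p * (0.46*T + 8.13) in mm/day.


ET = Kc * p * (0.46*T + 8.13)
ET = 0.66 * 0.31 * (0.46*24 + 8.13)
ET = 0.66 * 0.31 * 19.1700

3.9222 mm/day


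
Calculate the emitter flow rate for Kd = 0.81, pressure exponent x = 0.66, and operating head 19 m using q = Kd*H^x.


q = Kd * H^x = 0.81 * 19^0.66 = 0.81 * 6.981960

5.6554 L/h


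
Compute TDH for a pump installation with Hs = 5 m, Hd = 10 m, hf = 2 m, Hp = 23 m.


TDH = Hs + Hd + hf + Hp = 5 + 10 + 2 + 23 = 40

40 m


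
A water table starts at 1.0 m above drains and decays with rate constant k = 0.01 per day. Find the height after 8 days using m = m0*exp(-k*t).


m = m0 * exp(-k*t)
m = 1.0 * exp(-0.01 * 8)
m = 1.0 * exp(-0.0800)

0.9231 m


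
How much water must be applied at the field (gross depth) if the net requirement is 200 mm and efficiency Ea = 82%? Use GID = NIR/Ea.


Ea = 82% = 0.82
GID = NIR / Ea = 200 / 0.82 = 243.9024 mm

243.9024 mm


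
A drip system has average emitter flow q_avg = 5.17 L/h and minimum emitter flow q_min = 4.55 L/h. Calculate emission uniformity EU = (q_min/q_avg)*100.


EU = (q_min/q_avg)*100 = (4.55/5.17)*100 = 88.0077%

88.0077 %


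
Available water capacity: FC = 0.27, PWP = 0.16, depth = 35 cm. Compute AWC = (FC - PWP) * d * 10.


AWC = (FC - PWP) * d * 10
AWC = (0.27 - 0.16) * 35 * 10
AWC = 0.1100 * 35 * 10

38.5000 mm


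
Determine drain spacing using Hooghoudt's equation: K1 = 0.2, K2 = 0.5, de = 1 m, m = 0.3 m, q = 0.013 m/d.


S^2 = 8*K2*de*m/q + 4*K1*m^2/q
S^2 = 8*0.5*1*0.3/0.013 + 4*0.2*0.3^2/0.013
S = sqrt(97.8462)

9.8917 m


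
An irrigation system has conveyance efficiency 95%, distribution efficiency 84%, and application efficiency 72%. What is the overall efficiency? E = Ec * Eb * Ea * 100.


Ec = 0.95, Eb = 0.84, Ea = 0.72
E = 0.95 * 0.84 * 0.72 * 100 = 57.4560%

57.4560 %


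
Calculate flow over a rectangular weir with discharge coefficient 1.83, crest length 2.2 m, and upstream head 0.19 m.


Q = C * L * H^(3/2) = 1.83 * 2.2 * 0.19^1.5 = 1.83 * 2.2 * 0.082819

0.3334 m^3/s


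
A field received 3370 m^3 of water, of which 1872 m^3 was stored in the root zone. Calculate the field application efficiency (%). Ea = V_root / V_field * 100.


Ea = V_root / V_field * 100 = 1872 / 3370 * 100 = 55.5490%

55.5490 %


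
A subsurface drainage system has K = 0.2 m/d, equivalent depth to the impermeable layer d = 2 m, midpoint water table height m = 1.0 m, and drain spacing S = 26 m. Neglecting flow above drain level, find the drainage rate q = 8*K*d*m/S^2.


q = 8*K*d*m/S^2
q = 8*0.2*2*1.0/26^2
q = 3.2000 / 676

0.0047 m/d


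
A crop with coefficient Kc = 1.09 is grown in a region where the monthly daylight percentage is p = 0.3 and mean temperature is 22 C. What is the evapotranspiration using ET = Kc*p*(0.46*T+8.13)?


ET = Kc * p * (0.46*T + 8.13)
ET = 1.09 * 0.3 * (0.46*22 + 8.13)
ET = 1.09 * 0.3 * 18.2500

5.9678 mm/day


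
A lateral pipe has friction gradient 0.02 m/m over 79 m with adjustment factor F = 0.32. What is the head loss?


hf = J * L * F = 0.02 * 79 * 0.32 = 0.5056 m

0.5056 m


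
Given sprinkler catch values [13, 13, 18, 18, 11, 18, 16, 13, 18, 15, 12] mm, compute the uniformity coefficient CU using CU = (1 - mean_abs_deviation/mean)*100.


mean = 15.000000 mm
MAD = 2.363636 mm
CU = (1 - 2.363636/15.000000)*100

84.2424 %


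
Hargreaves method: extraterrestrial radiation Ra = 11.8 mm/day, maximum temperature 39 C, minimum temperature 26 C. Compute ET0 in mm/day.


Tmean = (Tmax + Tmin)/2 = (39 + 26)/2 = 32.5
ET0 = 0.0023 * 11.8 * (32.5 + 17.8) * sqrt(39 - 26)
ET0 = 0.0023 * 11.8 * 50.3 * 3.605551

4.9221 mm/day


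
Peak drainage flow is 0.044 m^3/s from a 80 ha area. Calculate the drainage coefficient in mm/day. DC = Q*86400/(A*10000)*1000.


DC = Q * 86400 / (A * 10000) * 1000
DC = 0.044 * 86400 / (80 * 10000) * 1000
DC = 3801600.0000 / 800000

4.7520 mm/day


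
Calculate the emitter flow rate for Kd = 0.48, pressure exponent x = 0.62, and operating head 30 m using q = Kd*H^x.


q = Kd * H^x = 0.48 * 30^0.62 = 0.48 * 8.237875

3.9542 L/h


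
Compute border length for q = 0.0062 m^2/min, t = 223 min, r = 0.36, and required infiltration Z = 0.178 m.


L = q*t/((1+r)*Z)
L = 0.0062*223/((1+0.36)*0.178)
L = 1.3826/0.24208

5.7113 m


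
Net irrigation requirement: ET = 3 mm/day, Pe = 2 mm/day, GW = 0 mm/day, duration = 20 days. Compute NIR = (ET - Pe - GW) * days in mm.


Daily deficit = ET - Pe - GW = 3 - 2 - 0 = 1 mm/day
NIR = 1 * 20 = 20 mm

20.0000 mm


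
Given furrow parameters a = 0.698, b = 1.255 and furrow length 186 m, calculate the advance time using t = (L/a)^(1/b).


t = (L/a)^(1/b)
t = (186/0.698)^(1/1.255)
t = 266.475645^(1/1.255)

85.6633 min


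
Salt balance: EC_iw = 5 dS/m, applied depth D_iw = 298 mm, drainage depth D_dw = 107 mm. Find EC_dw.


EC_dw = EC_iw * D_iw / D_dw
EC_dw = 5 * 298 / 107
EC_dw = 1490 / 107

13.9252 dS/m


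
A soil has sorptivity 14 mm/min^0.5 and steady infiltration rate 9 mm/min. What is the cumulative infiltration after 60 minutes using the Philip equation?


F = S*sqrt(t) + A*t
F = 14*sqrt(60) + 9*60
F = 14*7.745967 + 540

648.4435 mm


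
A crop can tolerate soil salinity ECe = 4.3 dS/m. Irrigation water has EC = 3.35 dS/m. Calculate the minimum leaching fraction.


LR = ECiw / (5*ECe - ECiw)
LR = 3.35 / (5*4.3 - 3.35)
LR = 3.35 / 18.1500

0.1846
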